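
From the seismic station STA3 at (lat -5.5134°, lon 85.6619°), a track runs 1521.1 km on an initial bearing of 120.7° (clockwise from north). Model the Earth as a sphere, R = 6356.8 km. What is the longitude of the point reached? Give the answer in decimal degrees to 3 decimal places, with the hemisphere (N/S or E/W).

δ = d/R = 1521.1/6356.8 = 0.239287 rad
φ₂ = arcsin(sin φ₁ cos δ + cos φ₁ sin δ cos θ)
   = arcsin(-0.09608·0.97151 + 0.99537·0.23701·-0.51054) = -12.34426°
λ₂ = λ₁ + atan2(sin θ sin δ cos φ₁, cos δ − sin φ₁ sin φ₂) = 97.70320°

97.703°E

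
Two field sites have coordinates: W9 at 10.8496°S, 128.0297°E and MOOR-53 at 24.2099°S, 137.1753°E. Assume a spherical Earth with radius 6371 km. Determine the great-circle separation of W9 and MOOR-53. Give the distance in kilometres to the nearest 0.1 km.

Δφ = -13.3603°,  Δλ = 9.1456°
a = sin²(Δφ/2) + cos φ₁ cos φ₂ sin²(Δλ/2) = 0.019225
c = 2·arcsin(√a) = 0.278208 rad = 15.9401°
d = R·c = 6371 × 0.278208 = 1772.5 km

1772.5 km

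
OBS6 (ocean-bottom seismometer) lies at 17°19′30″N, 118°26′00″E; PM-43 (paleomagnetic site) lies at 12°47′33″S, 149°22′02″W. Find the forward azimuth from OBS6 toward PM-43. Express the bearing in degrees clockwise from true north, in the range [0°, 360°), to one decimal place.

OBS6: φ = +17.32500°, λ = +118.43333°
PM-43: φ = -12.79250°, λ = -149.36722°
Δλ = 92.1994°
y = sin Δλ · cos φ₂ = 0.974460
x = cos φ₁ sin φ₂ − sin φ₁ cos φ₂ cos Δλ = -0.200230
θ = atan2(y, x) = 101.6114° → 101.6114° (mod 360°)

101.6°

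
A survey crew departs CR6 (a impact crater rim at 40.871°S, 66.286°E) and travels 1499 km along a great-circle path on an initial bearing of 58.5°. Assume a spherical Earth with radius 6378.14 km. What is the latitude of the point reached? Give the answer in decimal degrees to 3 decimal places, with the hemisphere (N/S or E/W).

32.981°S

δ = d/R = 1499/6378.14 = 0.235021 rad
φ₂ = arcsin(sin φ₁ cos δ + cos φ₁ sin δ cos θ)
   = arcsin(-0.65436·0.97251 + 0.75618·0.23286·0.52250) = -32.98119°
λ₂ = λ₁ + atan2(sin θ sin δ cos φ₁, cos δ − sin φ₁ sin φ₂) = 79.97739°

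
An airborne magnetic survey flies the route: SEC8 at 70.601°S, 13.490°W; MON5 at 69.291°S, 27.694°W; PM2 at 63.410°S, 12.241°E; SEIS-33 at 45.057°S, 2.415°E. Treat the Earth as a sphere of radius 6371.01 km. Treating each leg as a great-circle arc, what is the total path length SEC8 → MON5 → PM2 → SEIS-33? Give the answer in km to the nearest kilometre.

SEC8→MON5: c = 0.087802 rad, d = 559.39 km
MON5→PM2: c = 0.291474 rad, d = 1856.99 km
PM2→SEIS-33: c = 0.334738 rad, d = 2132.62 km
Total = 559.39 + 1856.99 + 2132.62 = 4549.00 km

4549 km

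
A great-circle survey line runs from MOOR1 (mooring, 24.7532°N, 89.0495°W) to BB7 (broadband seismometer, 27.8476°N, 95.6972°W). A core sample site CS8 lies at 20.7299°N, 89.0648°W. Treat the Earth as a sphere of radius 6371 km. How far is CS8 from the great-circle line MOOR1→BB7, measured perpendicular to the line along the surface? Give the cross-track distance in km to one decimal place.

392.4 km

δ₁₃ = central angle MOOR1→CS8 = 0.070220 rad  (haversine)
θ₁₃ = bearing MOOR1→CS8 = 180.204°,  θ₁₂ = bearing MOOR1→BB7 = 298.885°
dₓₜ = R·arcsin(sin δ₁₃ · sin(θ₁₃ − θ₁₂)) = 6371·arcsin(0.07016·sin(-118.681°)) = -392.407 km
|dₓₜ| = 392.407 km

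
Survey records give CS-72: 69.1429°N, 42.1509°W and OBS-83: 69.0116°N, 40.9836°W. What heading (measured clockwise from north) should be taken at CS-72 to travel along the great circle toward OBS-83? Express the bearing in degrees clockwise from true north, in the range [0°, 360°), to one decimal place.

106.9°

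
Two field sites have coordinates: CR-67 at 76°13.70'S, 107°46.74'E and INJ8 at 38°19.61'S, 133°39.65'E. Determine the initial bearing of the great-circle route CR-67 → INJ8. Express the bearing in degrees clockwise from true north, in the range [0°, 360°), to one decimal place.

CR-67: φ = -76.22833°, λ = +107.77900°
INJ8: φ = -38.32683°, λ = +133.66083°
Δλ = 25.8818°
y = sin Δλ · cos φ₂ = 0.342441
x = cos φ₁ sin φ₂ − sin φ₁ cos φ₂ cos Δλ = 0.537881
θ = atan2(y, x) = 32.4828° → 32.4828° (mod 360°)

32.5°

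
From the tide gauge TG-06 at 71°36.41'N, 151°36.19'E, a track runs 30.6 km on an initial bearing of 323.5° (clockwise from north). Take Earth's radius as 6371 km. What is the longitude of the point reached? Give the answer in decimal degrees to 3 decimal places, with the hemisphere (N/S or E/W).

TG-06: φ = +71.60683°, λ = +151.60317°
δ = d/R = 30.6/6371 = 0.004803 rad
φ₂ = arcsin(sin φ₁ cos δ + cos φ₁ sin δ cos θ)
   = arcsin(0.94891·0.99999 + 0.31554·0.00480·0.80386) = 71.82734°
λ₂ = λ₁ + atan2(sin θ sin δ cos φ₁, cos δ − sin φ₁ sin φ₂) = 151.07831°

151.078°E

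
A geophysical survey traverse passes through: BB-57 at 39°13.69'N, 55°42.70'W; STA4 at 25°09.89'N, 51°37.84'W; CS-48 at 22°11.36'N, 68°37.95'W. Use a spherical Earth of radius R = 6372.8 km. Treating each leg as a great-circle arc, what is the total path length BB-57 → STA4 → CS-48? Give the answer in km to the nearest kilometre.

BB-57: φ = +39.22817°, λ = -55.71167°
STA4: φ = +25.16483°, λ = -51.63067°
CS-48: φ = +22.18933°, λ = -68.63250°
BB-57→STA4: c = 0.252664 rad, d = 1610.17 km
STA4→CS-48: c = 0.276471 rad, d = 1761.89 km
Total = 1610.17 + 1761.89 = 3372.07 km

3372 km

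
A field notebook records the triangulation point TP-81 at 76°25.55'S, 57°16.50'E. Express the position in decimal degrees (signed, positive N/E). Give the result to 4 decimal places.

-76.4258°, +57.2750°

lat: 76.4258° S → -76.4258°
lon: 57.2750° E → +57.2750°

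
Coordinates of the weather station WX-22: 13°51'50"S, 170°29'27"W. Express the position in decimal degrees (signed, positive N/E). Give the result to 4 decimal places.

-13.8639°, -170.4908°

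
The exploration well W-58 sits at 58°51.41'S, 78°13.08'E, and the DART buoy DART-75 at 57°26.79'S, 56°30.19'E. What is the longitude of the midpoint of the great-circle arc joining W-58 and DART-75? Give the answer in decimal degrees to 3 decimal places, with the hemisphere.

67.143°E

W-58: φ = -58.85683°, λ = +78.21800°
DART-75: φ = -57.44650°, λ = +56.50317°
Bx = cos φ₂ cos Δλ = 0.499903,  By = cos φ₂ sin Δλ = -0.199085
φₘ = atan2(sin φ₁ + sin φ₂, √((cos φ₁ + Bx)² + By²)) = -58.61350°
λₘ = λ₁ + atan2(By, cos φ₁ + Bx) = 67.14285°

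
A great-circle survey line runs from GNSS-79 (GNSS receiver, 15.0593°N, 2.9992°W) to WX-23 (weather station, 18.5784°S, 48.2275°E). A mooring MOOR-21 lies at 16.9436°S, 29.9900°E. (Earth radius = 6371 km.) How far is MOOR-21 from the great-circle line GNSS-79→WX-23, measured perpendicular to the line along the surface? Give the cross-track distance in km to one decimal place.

δ₁₃ = central angle GNSS-79→MOOR-21 = 0.796673 rad  (haversine)
θ₁₃ = bearing GNSS-79→MOOR-21 = 133.246°,  θ₁₂ = bearing GNSS-79→WX-23 = 122.006°
dₓₜ = R·arcsin(sin δ₁₃ · sin(θ₁₃ − θ₁₂)) = 6371·arcsin(0.71503·sin(11.240°)) = 890.821 km
|dₓₜ| = 890.821 km

890.8 km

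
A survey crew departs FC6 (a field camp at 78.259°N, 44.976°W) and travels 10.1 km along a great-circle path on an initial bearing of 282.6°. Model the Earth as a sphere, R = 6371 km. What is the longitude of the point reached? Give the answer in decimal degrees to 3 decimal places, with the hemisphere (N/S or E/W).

δ = d/R = 10.1/6371 = 0.001585 rad
φ₂ = arcsin(sin φ₁ cos δ + cos φ₁ sin δ cos θ)
   = arcsin(0.97908·1.00000 + 0.20349·0.00159·0.21814) = 78.27848°
λ₂ = λ₁ + atan2(sin θ sin δ cos φ₁, cos δ − sin φ₁ sin φ₂) = -45.41234°

45.412°W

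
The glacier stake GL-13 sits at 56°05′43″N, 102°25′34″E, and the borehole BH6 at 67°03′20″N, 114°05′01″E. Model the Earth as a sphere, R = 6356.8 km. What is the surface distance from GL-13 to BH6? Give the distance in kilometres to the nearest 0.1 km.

GL-13: φ = +56.09528°, λ = +102.42611°
BH6: φ = +67.05556°, λ = +114.08361°
Δφ = 10.9603°,  Δλ = 11.6575°
a = sin²(Δφ/2) + cos φ₁ cos φ₂ sin²(Δλ/2) = 0.011363
c = 2·arcsin(√a) = 0.213602 rad = 12.2385°
d = R·c = 6356.8 × 0.213602 = 1357.8 km

1357.8 km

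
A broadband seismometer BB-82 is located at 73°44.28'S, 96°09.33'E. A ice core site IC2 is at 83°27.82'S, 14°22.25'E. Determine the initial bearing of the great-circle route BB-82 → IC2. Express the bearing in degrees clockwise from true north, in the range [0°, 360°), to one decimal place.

203.2°

BB-82: φ = -73.73800°, λ = +96.15550°
IC2: φ = -83.46367°, λ = +14.37083°
Δλ = -81.7847°
y = sin Δλ · cos φ₂ = -0.112665
x = cos φ₁ sin φ₂ − sin φ₁ cos φ₂ cos Δλ = -0.262595
θ = atan2(y, x) = -156.7785° → 203.2215° (mod 360°)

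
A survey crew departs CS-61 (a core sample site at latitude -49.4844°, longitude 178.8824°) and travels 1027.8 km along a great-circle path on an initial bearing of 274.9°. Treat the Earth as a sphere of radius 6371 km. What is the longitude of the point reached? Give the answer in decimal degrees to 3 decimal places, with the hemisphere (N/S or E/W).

δ = d/R = 1027.8/6371 = 0.161325 rad
φ₂ = arcsin(sin φ₁ cos δ + cos φ₁ sin δ cos θ)
   = arcsin(-0.76023·0.98702 + 0.64966·0.16063·0.08542) = -47.85460°
λ₂ = λ₁ + atan2(sin θ sin δ cos φ₁, cos δ − sin φ₁ sin φ₂) = 165.08420°

165.084°E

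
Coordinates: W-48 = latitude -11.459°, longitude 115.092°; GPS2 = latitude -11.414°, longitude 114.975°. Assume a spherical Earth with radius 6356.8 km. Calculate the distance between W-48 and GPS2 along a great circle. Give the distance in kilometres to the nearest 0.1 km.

Δφ = 0.0450°,  Δλ = -0.1170°
a = sin²(Δφ/2) + cos φ₁ cos φ₂ sin²(Δλ/2) = 0.000001
c = 2·arcsin(√a) = 0.002150 rad = 0.1232°
d = R·c = 6356.8 × 0.002150 = 13.7 km

13.7 km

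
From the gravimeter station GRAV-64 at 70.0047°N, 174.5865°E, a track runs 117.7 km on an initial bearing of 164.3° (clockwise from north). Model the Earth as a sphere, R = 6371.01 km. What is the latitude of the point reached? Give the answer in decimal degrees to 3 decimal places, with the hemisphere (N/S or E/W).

68.984°N

δ = d/R = 117.7/6371.01 = 0.018474 rad
φ₂ = arcsin(sin φ₁ cos δ + cos φ₁ sin δ cos θ)
   = arcsin(0.93972·0.99983 + 0.34194·0.01847·-0.96269) = 68.98382°
λ₂ = λ₁ + atan2(sin θ sin δ cos φ₁, cos δ − sin φ₁ sin φ₂) = 175.38516°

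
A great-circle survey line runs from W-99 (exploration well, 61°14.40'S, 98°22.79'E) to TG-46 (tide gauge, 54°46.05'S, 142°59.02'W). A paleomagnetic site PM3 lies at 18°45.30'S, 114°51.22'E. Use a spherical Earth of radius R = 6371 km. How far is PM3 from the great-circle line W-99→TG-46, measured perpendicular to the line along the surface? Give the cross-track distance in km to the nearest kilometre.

W-99: φ = -61.24000°, λ = +98.37983°
TG-46: φ = -54.76750°, λ = -142.98367°
PM3: φ = -18.75500°, λ = +114.85367°
δ₁₃ = central angle W-99→PM3 = 0.768791 rad  (haversine)
θ₁₃ = bearing W-99→PM3 = 22.719°,  θ₁₂ = bearing W-99→TG-46 = 141.449°
dₓₜ = R·arcsin(sin δ₁₃ · sin(θ₁₃ − θ₁₂)) = 6371·arcsin(0.69527·sin(-118.730°)) = -4177.160 km
|dₓₜ| = 4177.160 km

4177 km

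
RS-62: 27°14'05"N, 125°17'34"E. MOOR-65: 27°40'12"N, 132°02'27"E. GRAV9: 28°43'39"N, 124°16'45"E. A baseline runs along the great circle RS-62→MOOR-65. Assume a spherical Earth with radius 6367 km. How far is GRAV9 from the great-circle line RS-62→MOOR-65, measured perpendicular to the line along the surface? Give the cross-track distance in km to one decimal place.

RS-62: φ = +27.23472°, λ = +125.29278°
MOOR-65: φ = +27.67000°, λ = +132.04083°
GRAV9: φ = +28.72750°, λ = +124.27917°
δ₁₃ = central angle RS-62→GRAV9 = 0.030378 rad  (haversine)
θ₁₃ = bearing RS-62→GRAV9 = 329.288°,  θ₁₂ = bearing RS-62→MOOR-65 = 84.290°
dₓₜ = R·arcsin(sin δ₁₃ · sin(θ₁₃ − θ₁₂)) = 6367·arcsin(0.03037·sin(244.998°)) = -175.290 km
|dₓₜ| = 175.290 km

175.3 km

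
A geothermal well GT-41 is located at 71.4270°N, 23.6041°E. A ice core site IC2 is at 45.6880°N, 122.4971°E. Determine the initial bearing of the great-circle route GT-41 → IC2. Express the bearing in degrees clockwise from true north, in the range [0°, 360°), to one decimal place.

Δλ = 98.8930°
y = sin Δλ · cos φ₂ = 0.690168
x = cos φ₁ sin φ₂ − sin φ₁ cos φ₂ cos Δλ = 0.330277
θ = atan2(y, x) = 64.4267° → 64.4267° (mod 360°)

64.4°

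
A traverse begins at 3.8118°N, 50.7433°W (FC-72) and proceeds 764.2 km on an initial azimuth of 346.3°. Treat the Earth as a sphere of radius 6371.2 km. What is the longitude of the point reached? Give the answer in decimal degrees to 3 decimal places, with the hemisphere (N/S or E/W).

δ = d/R = 764.2/6371.2 = 0.119946 rad
φ₂ = arcsin(sin φ₁ cos δ + cos φ₁ sin δ cos θ)
   = arcsin(0.06648·0.99282 + 0.99779·0.11966·0.97155) = 10.48620°
λ₂ = λ₁ + atan2(sin θ sin δ cos φ₁, cos δ − sin φ₁ sin φ₂) = -52.39485°

52.395°W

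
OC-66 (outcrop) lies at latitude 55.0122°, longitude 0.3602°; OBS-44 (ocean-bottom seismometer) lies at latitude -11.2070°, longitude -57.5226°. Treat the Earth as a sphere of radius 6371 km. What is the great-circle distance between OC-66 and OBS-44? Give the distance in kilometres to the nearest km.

9114 km

Δφ = -66.2192°,  Δλ = -57.8828°
a = sin²(Δφ/2) + cos φ₁ cos φ₂ sin²(Δλ/2) = 0.430096
c = 2·arcsin(√a) = 1.430528 rad = 81.9632°
d = R·c = 6371 × 1.430528 = 9113.9 km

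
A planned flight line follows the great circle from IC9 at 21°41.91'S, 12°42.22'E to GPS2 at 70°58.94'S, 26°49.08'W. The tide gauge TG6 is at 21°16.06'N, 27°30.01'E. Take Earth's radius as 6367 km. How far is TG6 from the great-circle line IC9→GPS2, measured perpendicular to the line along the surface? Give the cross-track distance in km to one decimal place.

IC9: φ = -21.69850°, λ = +12.70367°
GPS2: φ = -70.98233°, λ = -26.81800°
TG6: φ = +21.26767°, λ = +27.50017°
δ₁₃ = central angle IC9→TG6 = 0.791128 rad  (haversine)
θ₁₃ = bearing IC9→TG6 = 19.552°,  θ₁₂ = bearing IC9→GPS2 = 194.788°
dₓₜ = R·arcsin(sin δ₁₃ · sin(θ₁₃ − θ₁₂)) = 6367·arcsin(0.71115·sin(-175.236°)) = -376.228 km
|dₓₜ| = 376.228 km

376.2 km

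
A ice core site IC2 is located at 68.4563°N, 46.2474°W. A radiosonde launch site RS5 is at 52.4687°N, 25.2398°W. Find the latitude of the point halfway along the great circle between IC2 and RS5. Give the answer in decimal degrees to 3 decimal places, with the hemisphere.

Bx = cos φ₂ cos Δλ = 0.568703,  By = cos φ₂ sin Δλ = 0.218391
φₘ = atan2(sin φ₁ + sin φ₂, √((cos φ₁ + Bx)² + By²)) = 60.85029°
λₘ = λ₁ + atan2(By, cos φ₁ + Bx) = -33.11272°

60.850°N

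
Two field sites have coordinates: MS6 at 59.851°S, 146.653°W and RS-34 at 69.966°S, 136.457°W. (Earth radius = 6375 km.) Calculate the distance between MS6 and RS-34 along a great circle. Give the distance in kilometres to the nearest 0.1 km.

1220.1 km

Δφ = -10.1150°,  Δλ = 10.1960°
a = sin²(Δφ/2) + cos φ₁ cos φ₂ sin²(Δλ/2) = 0.009130
c = 2·arcsin(√a) = 0.191394 rad = 10.9661°
d = R·c = 6375 × 0.191394 = 1220.1 km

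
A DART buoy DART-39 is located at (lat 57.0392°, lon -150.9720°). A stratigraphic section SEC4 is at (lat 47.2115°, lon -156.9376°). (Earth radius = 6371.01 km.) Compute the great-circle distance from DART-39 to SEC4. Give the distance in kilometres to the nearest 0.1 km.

1165.1 km

Δφ = -9.8277°,  Δλ = -5.9656°
a = sin²(Δφ/2) + cos φ₁ cos φ₂ sin²(Δλ/2) = 0.008338
c = 2·arcsin(√a) = 0.182880 rad = 10.4782°
d = R·c = 6371.01 × 0.182880 = 1165.1 km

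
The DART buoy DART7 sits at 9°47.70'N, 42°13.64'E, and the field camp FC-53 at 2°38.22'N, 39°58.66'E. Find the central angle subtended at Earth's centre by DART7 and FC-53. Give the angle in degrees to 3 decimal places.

7.499°

DART7: φ = +9.79500°, λ = +42.22733°
FC-53: φ = +2.63700°, λ = +39.97767°
Δφ = -7.1580°,  Δλ = -2.2497°
a = sin²(Δφ/2) + cos φ₁ cos φ₂ sin²(Δλ/2) = 0.004276
c = 2·arcsin(√a) = 0.130879 rad = 7.4988°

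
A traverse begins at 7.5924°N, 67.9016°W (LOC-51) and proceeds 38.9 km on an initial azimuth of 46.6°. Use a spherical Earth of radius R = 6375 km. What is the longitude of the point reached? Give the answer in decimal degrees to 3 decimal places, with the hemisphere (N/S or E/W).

δ = d/R = 38.9/6375 = 0.006102 rad
φ₂ = arcsin(sin φ₁ cos δ + cos φ₁ sin δ cos θ)
   = arcsin(0.13212·0.99998 + 0.99123·0.00610·0.68709) = 7.83254°
λ₂ = λ₁ + atan2(sin θ sin δ cos φ₁, cos δ − sin φ₁ sin φ₂) = -67.64519°

67.645°W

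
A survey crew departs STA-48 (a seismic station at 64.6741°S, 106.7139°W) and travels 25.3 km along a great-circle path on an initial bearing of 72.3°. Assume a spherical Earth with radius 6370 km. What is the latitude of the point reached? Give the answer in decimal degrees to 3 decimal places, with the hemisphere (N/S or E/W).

64.604°S

δ = d/R = 25.3/6370 = 0.003972 rad
φ₂ = arcsin(sin φ₁ cos δ + cos φ₁ sin δ cos θ)
   = arcsin(-0.90389·0.99999 + 0.42777·0.00397·0.30403) = -64.60405°
λ₂ = λ₁ + atan2(sin θ sin δ cos φ₁, cos δ − sin φ₁ sin φ₂) = -106.20840°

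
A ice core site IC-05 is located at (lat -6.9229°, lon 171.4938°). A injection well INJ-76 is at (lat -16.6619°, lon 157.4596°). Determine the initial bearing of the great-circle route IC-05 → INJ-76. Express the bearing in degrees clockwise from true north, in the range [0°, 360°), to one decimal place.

233.4°

Δλ = -14.0342°
y = sin Δλ · cos φ₂ = -0.232319
x = cos φ₁ sin φ₂ − sin φ₁ cos φ₂ cos Δλ = -0.172607
θ = atan2(y, x) = -126.6114° → 233.3886° (mod 360°)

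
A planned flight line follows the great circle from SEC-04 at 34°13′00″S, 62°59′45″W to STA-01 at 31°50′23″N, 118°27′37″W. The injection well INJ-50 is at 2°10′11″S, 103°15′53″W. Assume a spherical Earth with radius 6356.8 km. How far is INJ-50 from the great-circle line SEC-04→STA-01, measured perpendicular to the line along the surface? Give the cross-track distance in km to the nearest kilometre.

1147 km

SEC-04: φ = -34.21667°, λ = -62.99583°
STA-01: φ = +31.83972°, λ = -118.46028°
INJ-50: φ = -2.16972°, λ = -103.26472°
δ₁₃ = central angle SEC-04→INJ-50 = 0.860853 rad  (haversine)
θ₁₃ = bearing SEC-04→INJ-50 = 301.605°,  θ₁₂ = bearing SEC-04→STA-01 = 315.295°
dₓₜ = R·arcsin(sin δ₁₃ · sin(θ₁₃ − θ₁₂)) = 6356.8·arcsin(0.75840·sin(-13.690°)) = -1147.155 km
|dₓₜ| = 1147.155 km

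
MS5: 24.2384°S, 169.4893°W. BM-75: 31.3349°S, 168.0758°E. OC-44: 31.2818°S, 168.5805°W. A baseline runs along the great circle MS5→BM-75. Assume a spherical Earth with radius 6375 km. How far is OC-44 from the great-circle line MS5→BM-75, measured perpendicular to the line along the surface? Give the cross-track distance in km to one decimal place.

748.2 km

δ₁₃ = central angle MS5→OC-44 = 0.123727 rad  (haversine)
θ₁₃ = bearing MS5→OC-44 = 173.694°,  θ₁₂ = bearing MS5→BM-75 = 245.278°
dₓₜ = R·arcsin(sin δ₁₃ · sin(θ₁₃ − θ₁₂)) = 6375·arcsin(0.12341·sin(-71.584°)) = -748.176 km
|dₓₜ| = 748.176 km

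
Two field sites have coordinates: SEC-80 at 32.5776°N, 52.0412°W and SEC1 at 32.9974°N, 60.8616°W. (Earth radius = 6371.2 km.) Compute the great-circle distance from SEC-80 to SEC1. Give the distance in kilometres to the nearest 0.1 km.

Δφ = 0.4198°,  Δλ = -8.8204°
a = sin²(Δφ/2) + cos φ₁ cos φ₂ sin²(Δλ/2) = 0.004192
c = 2·arcsin(√a) = 0.129588 rad = 7.4249°
d = R·c = 6371.2 × 0.129588 = 825.6 km

825.6 km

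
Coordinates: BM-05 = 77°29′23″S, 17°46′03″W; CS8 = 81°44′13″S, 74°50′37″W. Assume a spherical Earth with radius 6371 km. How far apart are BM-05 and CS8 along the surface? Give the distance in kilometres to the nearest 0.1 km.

BM-05: φ = -77.48972°, λ = -17.76750°
CS8: φ = -81.73694°, λ = -74.84361°
Δφ = -4.2472°,  Δλ = -57.0761°
a = sin²(Δφ/2) + cos φ₁ cos φ₂ sin²(Δλ/2) = 0.008478
c = 2·arcsin(√a) = 0.184419 rad = 10.5664°
d = R·c = 6371 × 0.184419 = 1174.9 km

1174.9 km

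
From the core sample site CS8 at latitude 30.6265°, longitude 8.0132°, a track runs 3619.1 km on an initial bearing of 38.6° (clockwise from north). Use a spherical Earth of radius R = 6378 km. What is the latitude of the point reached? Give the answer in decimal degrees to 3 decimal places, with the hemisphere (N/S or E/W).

52.284°N

δ = d/R = 3619.1/6378 = 0.567435 rad
φ₂ = arcsin(sin φ₁ cos δ + cos φ₁ sin δ cos θ)
   = arcsin(0.50944·0.84328 + 0.86051·0.53747·0.78152) = 52.28396°
λ₂ = λ₁ + atan2(sin θ sin δ cos φ₁, cos δ − sin φ₁ sin φ₂) = 41.25194°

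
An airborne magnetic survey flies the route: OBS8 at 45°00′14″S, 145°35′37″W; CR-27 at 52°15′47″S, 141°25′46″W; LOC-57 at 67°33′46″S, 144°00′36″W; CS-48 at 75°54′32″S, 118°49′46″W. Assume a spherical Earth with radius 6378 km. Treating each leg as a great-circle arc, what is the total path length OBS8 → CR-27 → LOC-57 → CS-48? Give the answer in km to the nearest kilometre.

3832 km

OBS8: φ = -45.00389°, λ = -145.59361°
CR-27: φ = -52.26306°, λ = -141.42944°
LOC-57: φ = -67.56278°, λ = -144.01000°
CS-48: φ = -75.90889°, λ = -118.82944°
OBS8→CR-27: c = 0.135438 rad, d = 863.82 km
CR-27→LOC-57: c = 0.267927 rad, d = 1708.84 km
LOC-57→CS-48: c = 0.197404 rad, d = 1259.05 km
Total = 863.82 + 1708.84 + 1259.05 = 3831.70 km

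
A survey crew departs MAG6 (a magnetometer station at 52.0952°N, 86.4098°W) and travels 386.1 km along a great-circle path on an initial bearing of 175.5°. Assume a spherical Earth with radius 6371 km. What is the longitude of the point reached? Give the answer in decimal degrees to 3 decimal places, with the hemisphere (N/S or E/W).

85.998°W

δ = d/R = 386.1/6371 = 0.060603 rad
φ₂ = arcsin(sin φ₁ cos δ + cos φ₁ sin δ cos θ)
   = arcsin(0.78903·0.99816 + 0.61435·0.06057·-0.99692) = 48.63286°
λ₂ = λ₁ + atan2(sin θ sin δ cos φ₁, cos δ − sin φ₁ sin φ₂) = -85.99782°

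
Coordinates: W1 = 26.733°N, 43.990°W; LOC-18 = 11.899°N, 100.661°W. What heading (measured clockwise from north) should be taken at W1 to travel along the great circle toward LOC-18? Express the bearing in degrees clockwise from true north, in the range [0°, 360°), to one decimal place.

266.0°

Δλ = -56.6710°
y = sin Δλ · cos φ₂ = -0.817576
x = cos φ₁ sin φ₂ − sin φ₁ cos φ₂ cos Δλ = -0.057700
θ = atan2(y, x) = -94.0369° → 265.9631° (mod 360°)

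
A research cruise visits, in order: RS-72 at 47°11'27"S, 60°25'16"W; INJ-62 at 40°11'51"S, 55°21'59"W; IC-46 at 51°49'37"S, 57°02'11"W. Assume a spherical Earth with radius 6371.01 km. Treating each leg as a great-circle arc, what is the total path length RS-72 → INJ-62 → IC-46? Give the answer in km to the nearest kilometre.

2176 km

RS-72: φ = -47.19083°, λ = -60.42111°
INJ-62: φ = -40.19750°, λ = -55.36639°
IC-46: φ = -51.82694°, λ = -57.03639°
RS-72→INJ-62: c = 0.137646 rad, d = 876.95 km
INJ-62→IC-46: c = 0.203964 rad, d = 1299.46 km
Total = 876.95 + 1299.46 = 2176.41 km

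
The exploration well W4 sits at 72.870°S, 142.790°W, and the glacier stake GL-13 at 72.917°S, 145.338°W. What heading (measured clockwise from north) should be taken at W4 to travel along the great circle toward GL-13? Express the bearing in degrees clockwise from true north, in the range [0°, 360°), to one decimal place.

Δλ = -2.5480°
y = sin Δλ · cos φ₂ = -0.013059
x = cos φ₁ sin φ₂ − sin φ₁ cos φ₂ cos Δλ = -0.001098
θ = atan2(y, x) = -94.8053° → 265.1947° (mod 360°)

265.2°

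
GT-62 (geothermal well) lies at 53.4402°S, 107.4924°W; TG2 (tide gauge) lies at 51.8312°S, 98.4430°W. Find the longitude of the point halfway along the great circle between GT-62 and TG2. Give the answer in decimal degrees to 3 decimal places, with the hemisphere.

102.884°W

Bx = cos φ₂ cos Δλ = 0.610288,  By = cos φ₂ sin Δλ = 0.097200
φₘ = atan2(sin φ₁ + sin φ₂, √((cos φ₁ + Bx)² + By²)) = -52.72190°
λₘ = λ₁ + atan2(By, cos φ₁ + Bx) = -102.88432°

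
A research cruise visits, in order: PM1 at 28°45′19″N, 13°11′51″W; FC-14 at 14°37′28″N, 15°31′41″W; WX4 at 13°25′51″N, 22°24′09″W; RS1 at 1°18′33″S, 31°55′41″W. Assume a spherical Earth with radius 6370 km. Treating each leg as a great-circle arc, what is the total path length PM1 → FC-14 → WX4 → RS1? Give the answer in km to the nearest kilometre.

PM1: φ = +28.75528°, λ = -13.19750°
FC-14: φ = +14.62444°, λ = -15.52806°
WX4: φ = +13.43083°, λ = -22.40250°
RS1: φ = -1.30917°, λ = -31.92806°
PM1→FC-14: c = 0.249487 rad, d = 1589.23 km
FC-14→WX4: c = 0.118247 rad, d = 753.23 km
WX4→RS1: c = 0.305546 rad, d = 1946.33 km
Total = 1589.23 + 753.23 + 1946.33 = 4288.79 km

4289 km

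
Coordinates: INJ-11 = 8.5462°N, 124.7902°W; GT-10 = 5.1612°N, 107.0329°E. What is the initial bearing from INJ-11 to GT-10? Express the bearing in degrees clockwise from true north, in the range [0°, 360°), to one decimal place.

283.0°

Δλ = -128.1769°
y = sin Δλ · cos φ₂ = -0.782919
x = cos φ₁ sin φ₂ − sin φ₁ cos φ₂ cos Δλ = 0.180440
θ = atan2(y, x) = -77.0216° → 282.9784° (mod 360°)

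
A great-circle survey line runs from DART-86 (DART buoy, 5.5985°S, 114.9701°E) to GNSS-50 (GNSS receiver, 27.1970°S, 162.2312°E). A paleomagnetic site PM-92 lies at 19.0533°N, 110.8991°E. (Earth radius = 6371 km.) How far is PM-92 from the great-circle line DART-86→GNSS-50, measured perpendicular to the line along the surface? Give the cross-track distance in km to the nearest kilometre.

2087 km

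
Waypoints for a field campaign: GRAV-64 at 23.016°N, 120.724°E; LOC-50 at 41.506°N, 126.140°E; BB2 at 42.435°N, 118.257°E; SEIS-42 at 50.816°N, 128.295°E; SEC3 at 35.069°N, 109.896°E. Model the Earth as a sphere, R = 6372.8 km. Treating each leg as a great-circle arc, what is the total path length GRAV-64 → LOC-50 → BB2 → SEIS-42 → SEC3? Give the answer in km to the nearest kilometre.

6274 km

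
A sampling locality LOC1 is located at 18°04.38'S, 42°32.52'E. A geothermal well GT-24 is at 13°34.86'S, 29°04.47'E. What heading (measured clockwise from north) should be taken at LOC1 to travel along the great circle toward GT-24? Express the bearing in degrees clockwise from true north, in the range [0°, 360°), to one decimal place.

LOC1: φ = -18.07300°, λ = +42.54200°
GT-24: φ = -13.58100°, λ = +29.07450°
Δλ = -13.4675°
y = sin Δλ · cos φ₂ = -0.226382
x = cos φ₁ sin φ₂ − sin φ₁ cos φ₂ cos Δλ = 0.070028
θ = atan2(y, x) = -72.8113° → 287.1887° (mod 360°)

287.2°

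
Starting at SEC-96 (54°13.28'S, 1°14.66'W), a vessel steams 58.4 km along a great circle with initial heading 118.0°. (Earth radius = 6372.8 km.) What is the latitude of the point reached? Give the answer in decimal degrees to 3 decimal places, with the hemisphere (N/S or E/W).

54.465°S

SEC-96: φ = -54.22133°, λ = -1.24433°
δ = d/R = 58.4/6372.8 = 0.009164 rad
φ₂ = arcsin(sin φ₁ cos δ + cos φ₁ sin δ cos θ)
   = arcsin(-0.81128·0.99996 + 0.58466·0.00916·-0.46947) = -54.46521°
λ₂ = λ₁ + atan2(sin θ sin δ cos φ₁, cos δ − sin φ₁ sin φ₂) = -0.44666°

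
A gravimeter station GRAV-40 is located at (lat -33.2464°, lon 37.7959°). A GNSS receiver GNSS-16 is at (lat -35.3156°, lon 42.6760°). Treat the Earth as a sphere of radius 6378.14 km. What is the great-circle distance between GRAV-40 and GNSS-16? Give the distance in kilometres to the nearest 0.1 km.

Δφ = -2.0692°,  Δλ = 4.8801°
a = sin²(Δφ/2) + cos φ₁ cos φ₂ sin²(Δλ/2) = 0.001563
c = 2·arcsin(√a) = 0.079089 rad = 4.5315°
d = R·c = 6378.14 × 0.079089 = 504.4 km

504.4 km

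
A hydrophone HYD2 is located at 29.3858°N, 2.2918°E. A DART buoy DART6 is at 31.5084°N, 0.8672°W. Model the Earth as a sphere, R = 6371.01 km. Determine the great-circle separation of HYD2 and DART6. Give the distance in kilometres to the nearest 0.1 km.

383.9 km

Δφ = 2.1226°,  Δλ = -3.1590°
a = sin²(Δφ/2) + cos φ₁ cos φ₂ sin²(Δλ/2) = 0.000907
c = 2·arcsin(√a) = 0.060258 rad = 3.4525°
d = R·c = 6371.01 × 0.060258 = 383.9 km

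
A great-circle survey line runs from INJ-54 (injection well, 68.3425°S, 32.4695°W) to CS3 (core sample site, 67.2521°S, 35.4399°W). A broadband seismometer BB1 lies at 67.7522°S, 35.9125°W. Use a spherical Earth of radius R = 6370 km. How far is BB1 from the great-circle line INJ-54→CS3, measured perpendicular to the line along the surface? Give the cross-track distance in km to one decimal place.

δ₁₃ = central angle INJ-54→BB1 = 0.024710 rad  (haversine)
θ₁₃ = bearing INJ-54→BB1 = 293.034°,  θ₁₂ = bearing INJ-54→CS3 = 312.788°
dₓₜ = R·arcsin(sin δ₁₃ · sin(θ₁₃ − θ₁₂)) = 6370·arcsin(0.02471·sin(-19.754°)) = -53.195 km
|dₓₜ| = 53.195 km

53.2 km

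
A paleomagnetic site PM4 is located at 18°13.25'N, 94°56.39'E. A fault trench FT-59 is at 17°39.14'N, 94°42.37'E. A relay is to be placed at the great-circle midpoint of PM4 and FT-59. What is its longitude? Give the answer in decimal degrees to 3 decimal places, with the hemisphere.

PM4: φ = +18.22083°, λ = +94.93983°
FT-59: φ = +17.65233°, λ = +94.70617°
Bx = cos φ₂ cos Δλ = 0.952906,  By = cos φ₂ sin Δλ = -0.003886
φₘ = atan2(sin φ₁ + sin φ₂, √((cos φ₁ + Bx)² + By²)) = 17.93662°
λₘ = λ₁ + atan2(By, cos φ₁ + Bx) = 94.82281°

94.823°E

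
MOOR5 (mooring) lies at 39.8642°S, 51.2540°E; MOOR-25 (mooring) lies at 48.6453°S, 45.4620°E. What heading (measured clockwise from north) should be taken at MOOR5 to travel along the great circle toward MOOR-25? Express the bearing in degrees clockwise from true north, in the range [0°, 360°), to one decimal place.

Δλ = -5.7920°
y = sin Δλ · cos φ₂ = -0.066678
x = cos φ₁ sin φ₂ − sin φ₁ cos φ₂ cos Δλ = -0.154822
θ = atan2(y, x) = -156.6996° → 203.3004° (mod 360°)

203.3°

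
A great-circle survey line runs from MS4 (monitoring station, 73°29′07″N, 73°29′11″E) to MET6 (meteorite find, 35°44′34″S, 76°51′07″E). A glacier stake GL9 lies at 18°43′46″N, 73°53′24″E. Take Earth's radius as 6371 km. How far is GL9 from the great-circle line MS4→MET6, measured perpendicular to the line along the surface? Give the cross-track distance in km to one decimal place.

220.2 km

MS4: φ = +73.48528°, λ = +73.48639°
MET6: φ = -35.74278°, λ = +76.85194°
GL9: φ = +18.72944°, λ = +73.89000°
δ₁₃ = central angle MS4→GL9 = 0.955678 rad  (haversine)
θ₁₃ = bearing MS4→GL9 = 179.532°,  θ₁₂ = bearing MS4→MET6 = 177.107°
dₓₜ = R·arcsin(sin δ₁₃ · sin(θ₁₃ − θ₁₂)) = 6371·arcsin(0.81671·sin(2.425°)) = 220.200 km
|dₓₜ| = 220.200 km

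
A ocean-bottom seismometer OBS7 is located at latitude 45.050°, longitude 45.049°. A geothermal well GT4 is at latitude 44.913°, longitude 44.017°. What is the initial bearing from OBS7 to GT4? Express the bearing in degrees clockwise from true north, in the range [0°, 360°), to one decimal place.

259.7°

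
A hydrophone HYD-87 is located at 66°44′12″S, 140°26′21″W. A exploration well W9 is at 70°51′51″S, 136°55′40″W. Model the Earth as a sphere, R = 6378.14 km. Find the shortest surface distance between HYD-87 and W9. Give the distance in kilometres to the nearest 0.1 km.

HYD-87: φ = -66.73667°, λ = -140.43917°
W9: φ = -70.86417°, λ = -136.92778°
Δφ = -4.1275°,  Δλ = 3.5114°
a = sin²(Δφ/2) + cos φ₁ cos φ₂ sin²(Δλ/2) = 0.001418
c = 2·arcsin(√a) = 0.075340 rad = 4.3167°
d = R·c = 6378.14 × 0.075340 = 480.5 km

480.5 km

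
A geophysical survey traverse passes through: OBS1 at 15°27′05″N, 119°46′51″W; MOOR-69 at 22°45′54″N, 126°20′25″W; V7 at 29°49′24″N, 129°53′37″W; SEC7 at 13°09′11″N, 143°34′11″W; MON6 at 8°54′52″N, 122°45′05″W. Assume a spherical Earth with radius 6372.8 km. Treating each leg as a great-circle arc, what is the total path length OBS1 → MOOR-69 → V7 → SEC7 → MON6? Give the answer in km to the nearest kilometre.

OBS1: φ = +15.45139°, λ = -119.78083°
MOOR-69: φ = +22.76500°, λ = -126.34028°
V7: φ = +29.82333°, λ = -129.89361°
SEC7: φ = +13.15306°, λ = -143.56972°
MON6: φ = +8.91444°, λ = -122.75139°
OBS1→MOOR-69: c = 0.167250 rad, d = 1065.85 km
MOOR-69→V7: c = 0.135131 rad, d = 861.17 km
V7→SEC7: c = 0.365292 rad, d = 2327.93 km
SEC7→MON6: c = 0.364064 rad, d = 2320.10 km
Total = 1065.85 + 861.17 + 2327.93 + 2320.10 = 6575.06 km

6575 km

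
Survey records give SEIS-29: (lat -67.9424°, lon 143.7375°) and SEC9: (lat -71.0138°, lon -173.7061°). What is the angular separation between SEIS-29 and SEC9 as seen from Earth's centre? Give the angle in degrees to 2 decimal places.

14.90°

Δφ = -3.0714°,  Δλ = 42.5564°
a = sin²(Δφ/2) + cos φ₁ cos φ₂ sin²(Δλ/2) = 0.016808
c = 2·arcsin(√a) = 0.260026 rad = 14.8984°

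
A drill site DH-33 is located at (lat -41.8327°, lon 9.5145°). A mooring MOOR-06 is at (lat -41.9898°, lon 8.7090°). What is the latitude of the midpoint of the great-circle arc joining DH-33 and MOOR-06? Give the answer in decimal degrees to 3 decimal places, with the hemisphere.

Bx = cos φ₂ cos Δλ = 0.743190,  By = cos φ₂ sin Δλ = -0.010449
φₘ = atan2(sin φ₁ + sin φ₂, √((cos φ₁ + Bx)² + By²)) = -41.91195°
λₘ = λ₁ + atan2(By, cos φ₁ + Bx) = 9.11225°

41.912°S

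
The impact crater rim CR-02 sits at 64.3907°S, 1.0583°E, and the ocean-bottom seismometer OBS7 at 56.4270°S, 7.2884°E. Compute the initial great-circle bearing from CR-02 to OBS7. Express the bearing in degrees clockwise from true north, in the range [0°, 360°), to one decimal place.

Δλ = 6.2301°
y = sin Δλ · cos φ₂ = 0.060012
x = cos φ₁ sin φ₂ − sin φ₁ cos φ₂ cos Δλ = 0.135601
θ = atan2(y, x) = 23.8726° → 23.8726° (mod 360°)

23.9°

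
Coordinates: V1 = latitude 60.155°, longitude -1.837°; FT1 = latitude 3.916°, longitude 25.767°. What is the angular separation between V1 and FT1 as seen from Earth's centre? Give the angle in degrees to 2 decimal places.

Δφ = -56.2390°,  Δλ = 27.6040°
a = sin²(Δφ/2) + cos φ₁ cos φ₂ sin²(Δλ/2) = 0.250393
c = 2·arcsin(√a) = 1.048104 rad = 60.0519°

60.05°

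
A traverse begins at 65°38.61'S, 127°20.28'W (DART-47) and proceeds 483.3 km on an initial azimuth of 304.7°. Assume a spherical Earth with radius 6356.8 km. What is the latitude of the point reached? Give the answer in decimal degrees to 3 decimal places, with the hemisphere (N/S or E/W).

62.940°S

DART-47: φ = -65.64350°, λ = -127.33800°
δ = d/R = 483.3/6356.8 = 0.076029 rad
φ₂ = arcsin(sin φ₁ cos δ + cos φ₁ sin δ cos θ)
   = arcsin(-0.91100·0.99711 + 0.41241·0.07596·0.56928) = -62.94025°
λ₂ = λ₁ + atan2(sin θ sin δ cos φ₁, cos δ − sin φ₁ sin φ₂) = -135.22786°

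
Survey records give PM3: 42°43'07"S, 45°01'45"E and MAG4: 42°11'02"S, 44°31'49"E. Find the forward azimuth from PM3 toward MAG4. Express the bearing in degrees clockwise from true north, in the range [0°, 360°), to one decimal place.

325.3°

PM3: φ = -42.71861°, λ = +45.02917°
MAG4: φ = -42.18389°, λ = +44.53028°
Δλ = -0.4989°
y = sin Δλ · cos φ₂ = -0.006452
x = cos φ₁ sin φ₂ − sin φ₁ cos φ₂ cos Δλ = 0.009313
θ = atan2(y, x) = -34.7124° → 325.2876° (mod 360°)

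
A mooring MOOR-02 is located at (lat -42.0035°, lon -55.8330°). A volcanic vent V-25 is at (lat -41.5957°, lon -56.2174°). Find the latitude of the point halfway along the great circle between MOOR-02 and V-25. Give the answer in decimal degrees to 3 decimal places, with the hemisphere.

41.800°S

Bx = cos φ₂ cos Δλ = 0.747831,  By = cos φ₂ sin Δλ = -0.005017
φₘ = atan2(sin φ₁ + sin φ₂, √((cos φ₁ + Bx)² + By²)) = -41.79976°
λₘ = λ₁ + atan2(By, cos φ₁ + Bx) = -56.02581°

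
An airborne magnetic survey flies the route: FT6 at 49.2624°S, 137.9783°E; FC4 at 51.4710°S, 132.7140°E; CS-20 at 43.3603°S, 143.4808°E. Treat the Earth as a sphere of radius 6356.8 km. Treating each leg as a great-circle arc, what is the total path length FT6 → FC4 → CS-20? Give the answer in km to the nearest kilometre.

1653 km

FT6→FC4: c = 0.070121 rad, d = 445.75 km
FC4→CS-20: c = 0.189892 rad, d = 1207.11 km
Total = 445.75 + 1207.11 = 1652.86 km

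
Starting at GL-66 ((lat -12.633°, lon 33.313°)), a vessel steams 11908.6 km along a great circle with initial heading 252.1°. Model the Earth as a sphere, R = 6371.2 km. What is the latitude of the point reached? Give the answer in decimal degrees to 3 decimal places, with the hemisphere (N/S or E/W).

δ = d/R = 11908.6/6371.2 = 1.869130 rad
φ₂ = arcsin(sin φ₁ cos δ + cos φ₁ sin δ cos θ)
   = arcsin(-0.21871·-0.29393 + 0.97579·0.95583·-0.30736) = -12.84911°
λ₂ = λ₁ + atan2(sin θ sin δ cos φ₁, cos δ − sin φ₁ sin φ₂) = -77.79211°

12.849°S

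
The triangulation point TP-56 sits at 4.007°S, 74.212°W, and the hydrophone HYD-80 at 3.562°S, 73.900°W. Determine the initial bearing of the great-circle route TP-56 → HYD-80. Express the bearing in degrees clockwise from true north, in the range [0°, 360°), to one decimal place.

Δλ = 0.3120°
y = sin Δλ · cos φ₂ = 0.005435
x = cos φ₁ sin φ₂ − sin φ₁ cos φ₂ cos Δλ = 0.007766
θ = atan2(y, x) = 34.9869° → 34.9869° (mod 360°)

35.0°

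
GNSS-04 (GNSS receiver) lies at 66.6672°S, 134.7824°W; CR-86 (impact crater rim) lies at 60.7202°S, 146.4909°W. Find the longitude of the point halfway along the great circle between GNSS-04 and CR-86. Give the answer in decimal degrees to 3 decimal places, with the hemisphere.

Bx = cos φ₂ cos Δλ = 0.478899,  By = cos φ₂ sin Δλ = -0.099249
φₘ = atan2(sin φ₁ + sin φ₂, √((cos φ₁ + Bx)² + By²)) = -63.81122°
λₘ = λ₁ + atan2(By, cos φ₁ + Bx) = -141.25389°

141.254°W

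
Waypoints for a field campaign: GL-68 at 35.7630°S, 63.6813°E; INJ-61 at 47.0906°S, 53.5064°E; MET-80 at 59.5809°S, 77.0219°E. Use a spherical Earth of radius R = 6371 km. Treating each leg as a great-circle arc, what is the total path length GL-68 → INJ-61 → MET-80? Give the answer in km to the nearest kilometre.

3585 km

GL-68→INJ-61: c = 0.237914 rad, d = 1515.75 km
INJ-61→MET-80: c = 0.324833 rad, d = 2069.51 km
Total = 1515.75 + 2069.51 = 3585.26 km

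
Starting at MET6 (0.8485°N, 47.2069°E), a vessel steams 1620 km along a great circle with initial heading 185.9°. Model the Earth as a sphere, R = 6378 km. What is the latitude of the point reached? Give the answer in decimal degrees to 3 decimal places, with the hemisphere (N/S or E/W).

13.626°S

δ = d/R = 1620/6378 = 0.253998 rad
φ₂ = arcsin(sin φ₁ cos δ + cos φ₁ sin δ cos θ)
   = arcsin(0.01481·0.96792 + 0.99989·0.25128·-0.99470) = -13.62604°
λ₂ = λ₁ + atan2(sin θ sin δ cos φ₁, cos δ − sin φ₁ sin φ₂) = 45.68395°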